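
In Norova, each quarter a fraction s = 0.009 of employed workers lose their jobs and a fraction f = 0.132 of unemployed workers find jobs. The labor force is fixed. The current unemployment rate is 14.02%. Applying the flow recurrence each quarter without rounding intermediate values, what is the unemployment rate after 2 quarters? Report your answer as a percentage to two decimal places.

With a fixed labor force, u_{t+1} = u_t + s·(1−u_t) − f·u_t = u_t·(1−s−f) + s.
Here 1−s−f = 0.859 and s = 0.009.
u_1 = 0.140200 × 0.859 + 0.009 = 0.129432.
u_2 = 0.129432 × 0.859 + 0.009 = 0.120182.

Unemployment rate after two quarters ≈ 12.02%.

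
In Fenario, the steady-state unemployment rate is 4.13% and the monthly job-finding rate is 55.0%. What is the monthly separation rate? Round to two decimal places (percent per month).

Separation rate ≈ 2.37% per month.

From u* = s/(s+f): s = u·f/(1−u).
s = 0.0413 × 55.0 / (1 − 0.0413) = 2.2715 / 0.9587 ≈ 2.37% per month.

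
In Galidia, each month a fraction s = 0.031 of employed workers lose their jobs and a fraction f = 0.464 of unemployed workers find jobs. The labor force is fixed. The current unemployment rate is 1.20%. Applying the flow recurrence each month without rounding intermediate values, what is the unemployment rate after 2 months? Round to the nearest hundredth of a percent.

Unemployment rate after two months ≈ 4.97%.

With a fixed labor force, u_{t+1} = u_t + s·(1−u_t) − f·u_t = u_t·(1−s−f) + s.
Here 1−s−f = 0.505 and s = 0.031.
u_1 = 0.012000 × 0.505 + 0.031 = 0.037060.
u_2 = 0.037060 × 0.505 + 0.031 = 0.049715.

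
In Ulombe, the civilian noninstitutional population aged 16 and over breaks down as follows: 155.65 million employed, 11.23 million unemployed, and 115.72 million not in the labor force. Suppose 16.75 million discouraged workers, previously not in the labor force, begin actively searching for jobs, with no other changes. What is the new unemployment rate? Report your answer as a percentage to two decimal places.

Initially, labor force = 155.65 + 11.23 = 166.88 million, so u = 11.23/166.88 = 6.73%.
After the change, unemployed and labor force both rise by 16.75 → E = 155.65, U = 27.98, labor force = 183.63 million.
New unemployment rate = 27.98 / 183.63 = 15.24%.

New unemployment rate ≈ 15.24%.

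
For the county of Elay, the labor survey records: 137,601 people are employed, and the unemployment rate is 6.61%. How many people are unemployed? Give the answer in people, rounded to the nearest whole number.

Let U be the number unemployed. The labor force is E + U, and U/(E+U) = 0.0661.
So U = 0.0661 × 137,601 / (1 − 0.0661) = 9095.43 / 0.9339 ≈ 9,739.

About 9,739 are unemployed.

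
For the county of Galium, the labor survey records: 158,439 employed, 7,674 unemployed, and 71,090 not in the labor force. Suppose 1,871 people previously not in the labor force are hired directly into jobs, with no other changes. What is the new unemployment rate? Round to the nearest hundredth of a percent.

Initially, labor force = 158,439 + 7,674 = 166,113, so u = 7,674/166,113 = 4.62%.
After the change, employed and labor force both rise by 1,871; unemployed unchanged → E = 160,310, U = 7,674, labor force = 167,984.
New unemployment rate = 7,674 / 167,984 = 4.57%.

New unemployment rate ≈ 4.57%.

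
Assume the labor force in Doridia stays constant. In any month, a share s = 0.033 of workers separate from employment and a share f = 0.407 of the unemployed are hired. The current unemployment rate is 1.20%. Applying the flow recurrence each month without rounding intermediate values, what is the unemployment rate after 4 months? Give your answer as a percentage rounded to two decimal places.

Unemployment rate after four months ≈ 6.88%.

With a fixed labor force, u_{t+1} = u_t + s·(1−u_t) − f·u_t = u_t·(1−s−f) + s.
Here 1−s−f = 0.560 and s = 0.033.
u_1 = 0.012000 × 0.560 + 0.033 = 0.039720.
u_2 = 0.039720 × 0.560 + 0.033 = 0.055243.
u_3 = 0.055243 × 0.560 + 0.033 = 0.063936.
u_4 = 0.063936 × 0.560 + 0.033 = 0.068804.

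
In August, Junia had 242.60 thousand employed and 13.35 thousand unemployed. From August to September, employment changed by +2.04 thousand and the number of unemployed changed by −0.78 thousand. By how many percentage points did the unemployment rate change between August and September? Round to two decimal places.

August: labor force = 242.60 + 13.35 = 255.95; u = 13.35/255.95 = 5.22%.
September: labor force = 244.64 + 12.57 = 257.21; u = 12.57/257.21 = 4.89%.
Change = 4.89% − 5.22% = −0.33 pp.

The unemployment rate changed by −0.33 percentage points.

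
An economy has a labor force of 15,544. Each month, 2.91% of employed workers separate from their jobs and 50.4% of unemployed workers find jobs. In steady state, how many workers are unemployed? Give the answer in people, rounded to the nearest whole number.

About 848 are unemployed in steady state.

Steady-state unemployment rate u* = s/(s+f) = 2.91/(2.91+50.4) = 0.054586.
Unemployed = u* × labor force = 0.054586 × 15,544 ≈ 848.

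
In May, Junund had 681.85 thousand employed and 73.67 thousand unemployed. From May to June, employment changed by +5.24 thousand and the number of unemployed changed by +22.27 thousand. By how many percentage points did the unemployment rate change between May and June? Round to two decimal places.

May: labor force = 681.85 + 73.67 = 755.52; u = 73.67/755.52 = 9.75%.
June: labor force = 687.09 + 95.94 = 783.03; u = 95.94/783.03 = 12.25%.
Change = 12.25% − 9.75% = +2.50 pp.

The unemployment rate changed by +2.50 percentage points.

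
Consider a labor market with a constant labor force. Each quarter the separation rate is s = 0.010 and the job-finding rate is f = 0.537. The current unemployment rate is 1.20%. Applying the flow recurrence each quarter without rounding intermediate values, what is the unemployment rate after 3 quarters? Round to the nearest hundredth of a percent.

With a fixed labor force, u_{t+1} = u_t + s·(1−u_t) − f·u_t = u_t·(1−s−f) + s.
Here 1−s−f = 0.453 and s = 0.010.
u_1 = 0.012000 × 0.453 + 0.010 = 0.015436.
u_2 = 0.015436 × 0.453 + 0.010 = 0.016993.
u_3 = 0.016993 × 0.453 + 0.010 = 0.017698.

Unemployment rate after three quarters ≈ 1.77%.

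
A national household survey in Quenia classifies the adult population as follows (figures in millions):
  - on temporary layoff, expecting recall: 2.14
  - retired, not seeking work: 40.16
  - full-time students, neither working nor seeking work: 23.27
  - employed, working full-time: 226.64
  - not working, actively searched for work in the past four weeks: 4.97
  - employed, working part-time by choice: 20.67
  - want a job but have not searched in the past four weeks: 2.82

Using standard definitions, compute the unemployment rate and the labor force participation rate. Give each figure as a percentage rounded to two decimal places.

Employed = 226.64 + 20.67 = 247.31 million.
Unemployed = 2.14 + 4.97 = 7.11 million (jobless and actively searching, or on temporary layoff).
Labor force = 247.31 + 7.11 = 254.42 million.
Not in labor force = 40.16 + 23.27 + 2.82 = 66.25 million (those not working and not actively searching are outside the labor force — including those who want a job but have given up searching).
Civilian working-age population = 254.42 + 66.25 = 320.67 million.
Unemployment rate = 7.11 / 254.42 = 2.79%.
Labor force participation rate = 254.42 / 320.67 = 79.34%.

Unemployment rate ≈ 2.79%; labor force participation rate ≈ 79.34%.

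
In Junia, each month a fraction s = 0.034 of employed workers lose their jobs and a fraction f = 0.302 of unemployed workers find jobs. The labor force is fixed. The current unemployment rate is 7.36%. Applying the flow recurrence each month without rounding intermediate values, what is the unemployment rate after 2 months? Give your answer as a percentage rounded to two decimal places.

With a fixed labor force, u_{t+1} = u_t + s·(1−u_t) − f·u_t = u_t·(1−s−f) + s.
Here 1−s−f = 0.664 and s = 0.034.
u_1 = 0.073600 × 0.664 + 0.034 = 0.082870.
u_2 = 0.082870 × 0.664 + 0.034 = 0.089026.

Unemployment rate after two months ≈ 8.90%.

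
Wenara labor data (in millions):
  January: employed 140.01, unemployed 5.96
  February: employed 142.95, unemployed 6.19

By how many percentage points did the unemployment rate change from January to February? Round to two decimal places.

January: labor force = 140.01 + 5.96 = 145.97; u = 5.96/145.97 = 4.08%.
February: labor force = 142.95 + 6.19 = 149.14; u = 6.19/149.14 = 4.15%.
Change = 4.15% − 4.08% = +0.07 pp.

The unemployment rate changed by +0.07 percentage points.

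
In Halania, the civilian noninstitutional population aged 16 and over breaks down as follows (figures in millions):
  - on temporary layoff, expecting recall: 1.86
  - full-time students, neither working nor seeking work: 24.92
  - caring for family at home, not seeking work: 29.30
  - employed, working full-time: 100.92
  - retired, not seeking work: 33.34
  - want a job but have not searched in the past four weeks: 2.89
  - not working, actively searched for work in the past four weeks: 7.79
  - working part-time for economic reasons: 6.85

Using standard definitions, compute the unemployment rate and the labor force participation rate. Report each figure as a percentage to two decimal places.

Employed = 100.92 + 6.85 = 107.77 million (anyone who worked, including part-time for economic reasons, counts as employed).
Unemployed = 1.86 + 7.79 = 9.65 million (jobless and actively searching, or on temporary layoff).
Labor force = 107.77 + 9.65 = 117.42 million.
Not in labor force = 24.92 + 29.30 + 33.34 + 2.89 = 90.45 million (those not working and not actively searching are outside the labor force — including those who want a job but have given up searching).
Civilian working-age population = 117.42 + 90.45 = 207.87 million.
Unemployment rate = 9.65 / 117.42 = 8.22%.
Labor force participation rate = 117.42 / 207.87 = 56.49%.

Unemployment rate ≈ 8.22%; labor force participation rate ≈ 56.49%.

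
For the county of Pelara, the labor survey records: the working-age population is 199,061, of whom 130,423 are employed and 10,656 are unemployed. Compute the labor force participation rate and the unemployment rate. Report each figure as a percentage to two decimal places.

Labor force participation rate ≈ 70.87%; unemployment rate ≈ 7.55%.

Labor force = employed + unemployed = 130,423 + 10,656 = 141,079.
Unemployment rate = 10,656 / 141,079 = 7.55%.
Labor force participation rate = 141,079 / 199,061 = 70.87%.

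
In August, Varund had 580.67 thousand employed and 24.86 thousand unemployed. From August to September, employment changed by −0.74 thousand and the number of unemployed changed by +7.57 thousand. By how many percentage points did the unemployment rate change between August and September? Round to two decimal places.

August: labor force = 580.67 + 24.86 = 605.53; u = 24.86/605.53 = 4.11%.
September: labor force = 579.93 + 32.43 = 612.36; u = 32.43/612.36 = 5.30%.
Change = 5.30% − 4.11% = +1.19 pp.

The unemployment rate changed by +1.19 percentage points.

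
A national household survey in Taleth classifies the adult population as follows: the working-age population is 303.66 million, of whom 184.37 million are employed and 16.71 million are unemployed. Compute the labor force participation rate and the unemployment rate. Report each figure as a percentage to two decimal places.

Labor force = employed + unemployed = 184.37 + 16.71 = 201.08 million.
Unemployment rate = 16.71 / 201.08 = 8.31%.
Labor force participation rate = 201.08 / 303.66 = 66.22%.

Labor force participation rate ≈ 66.22%; unemployment rate ≈ 8.31%.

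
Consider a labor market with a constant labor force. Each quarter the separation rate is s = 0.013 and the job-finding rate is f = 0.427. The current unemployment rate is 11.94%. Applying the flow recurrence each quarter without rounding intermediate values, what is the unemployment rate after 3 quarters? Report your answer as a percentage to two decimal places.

With a fixed labor force, u_{t+1} = u_t + s·(1−u_t) − f·u_t = u_t·(1−s−f) + s.
Here 1−s−f = 0.560 and s = 0.013.
u_1 = 0.119400 × 0.560 + 0.013 = 0.079864.
u_2 = 0.079864 × 0.560 + 0.013 = 0.057724.
u_3 = 0.057724 × 0.560 + 0.013 = 0.045325.

Unemployment rate after three quarters ≈ 4.53%.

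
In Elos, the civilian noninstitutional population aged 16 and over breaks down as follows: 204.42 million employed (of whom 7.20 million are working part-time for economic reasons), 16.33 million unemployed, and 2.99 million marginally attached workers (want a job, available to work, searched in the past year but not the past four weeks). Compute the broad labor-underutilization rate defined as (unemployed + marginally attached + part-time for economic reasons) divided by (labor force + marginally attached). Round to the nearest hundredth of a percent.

Labor force = 204.42 + 16.33 = 220.75 million.
Numerator = 16.33 + 2.99 + 7.20 = 26.52 million.
Denominator = 220.75 + 2.99 = 223.74 million.
Broad rate = 26.52 / 223.74 = 11.85%.

Broad underutilization rate ≈ 11.85%.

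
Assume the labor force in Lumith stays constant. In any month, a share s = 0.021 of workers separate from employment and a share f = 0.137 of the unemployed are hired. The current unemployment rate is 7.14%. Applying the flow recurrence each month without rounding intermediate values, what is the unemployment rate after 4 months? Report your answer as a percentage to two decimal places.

Unemployment rate after four months ≈ 10.20%.

With a fixed labor force, u_{t+1} = u_t + s·(1−u_t) − f·u_t = u_t·(1−s−f) + s.
Here 1−s−f = 0.842 and s = 0.021.
u_1 = 0.071400 × 0.842 + 0.021 = 0.081119.
u_2 = 0.081119 × 0.842 + 0.021 = 0.089302.
u_3 = 0.089302 × 0.842 + 0.021 = 0.096192.
u_4 = 0.096192 × 0.842 + 0.021 = 0.101994.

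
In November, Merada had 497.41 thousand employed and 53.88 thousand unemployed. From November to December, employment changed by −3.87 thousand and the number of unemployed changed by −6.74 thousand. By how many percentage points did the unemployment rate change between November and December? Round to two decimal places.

The unemployment rate changed by −1.05 percentage points.

November: labor force = 497.41 + 53.88 = 551.29; u = 53.88/551.29 = 9.77%.
December: labor force = 493.54 + 47.14 = 540.68; u = 47.14/540.68 = 8.72%.
Change = 8.72% − 9.77% = −1.05 pp.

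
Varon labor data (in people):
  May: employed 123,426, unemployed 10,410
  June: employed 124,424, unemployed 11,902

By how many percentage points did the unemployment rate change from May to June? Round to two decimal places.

May: labor force = 123,426 + 10,410 = 133,836; u = 10,410/133,836 = 7.78%.
June: labor force = 124,424 + 11,902 = 136,326; u = 11,902/136,326 = 8.73%.
Change = 8.73% − 7.78% = +0.95 pp.

The unemployment rate changed by +0.95 percentage points.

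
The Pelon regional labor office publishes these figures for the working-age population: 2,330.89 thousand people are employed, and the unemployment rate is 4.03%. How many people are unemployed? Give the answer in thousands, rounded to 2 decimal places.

About 97.88 thousand are unemployed.

Let U be the number unemployed. The labor force is E + U, and U/(E+U) = 0.0403.
So U = 0.0403 × 2,330.89 / (1 − 0.0403) = 93.9349 / 0.9597 ≈ 97.88 thousand.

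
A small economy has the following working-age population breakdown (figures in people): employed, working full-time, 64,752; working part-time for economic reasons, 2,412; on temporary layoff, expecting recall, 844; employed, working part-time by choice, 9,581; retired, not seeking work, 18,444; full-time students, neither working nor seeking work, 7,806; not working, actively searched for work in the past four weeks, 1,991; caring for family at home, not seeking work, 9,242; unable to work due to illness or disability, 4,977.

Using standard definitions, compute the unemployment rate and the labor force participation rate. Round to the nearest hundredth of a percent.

Employed = 64,752 + 2,412 + 9,581 = 76,745 (anyone who worked, including part-time for economic reasons, counts as employed).
Unemployed = 844 + 1,991 = 2,835 (jobless and actively searching, or on temporary layoff).
Labor force = 76,745 + 2,835 = 79,580.
Not in labor force = 18,444 + 7,806 + 9,242 + 4,977 = 40,469 (those not working and not actively searching are outside the labor force).
Civilian working-age population = 79,580 + 40,469 = 120,049.
Unemployment rate = 2,835 / 79,580 = 3.56%.
Labor force participation rate = 79,580 / 120,049 = 66.29%.

Unemployment rate ≈ 3.56%; labor force participation rate ≈ 66.29%.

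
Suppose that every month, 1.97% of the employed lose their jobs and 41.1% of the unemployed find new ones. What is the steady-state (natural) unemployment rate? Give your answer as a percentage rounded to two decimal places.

At steady state the flows balance: s·E = f·U, so U/(E+U) = s/(s+f).
u* = 1.97 / (1.97 + 41.1) = 1.97 / 43.07 = 4.57%.

Steady-state unemployment rate ≈ 4.57%.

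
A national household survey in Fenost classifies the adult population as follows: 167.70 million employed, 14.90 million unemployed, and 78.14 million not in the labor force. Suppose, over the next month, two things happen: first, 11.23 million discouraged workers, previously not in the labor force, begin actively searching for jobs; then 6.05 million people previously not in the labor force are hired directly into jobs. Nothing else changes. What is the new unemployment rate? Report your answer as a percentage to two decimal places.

New unemployment rate ≈ 13.07%.

Initially, labor force = 167.70 + 14.90 = 182.60 million, so u = 14.90/182.60 = 8.16%.
After the first change, unemployed and labor force both rise by 11.23 → E = 167.70, U = 26.13, labor force = 193.83 million.
After the second change, employed and labor force both rise by 6.05; unemployed unchanged → E = 173.75, U = 26.13, labor force = 199.88 million.
New unemployment rate = 26.13 / 199.88 = 13.07%.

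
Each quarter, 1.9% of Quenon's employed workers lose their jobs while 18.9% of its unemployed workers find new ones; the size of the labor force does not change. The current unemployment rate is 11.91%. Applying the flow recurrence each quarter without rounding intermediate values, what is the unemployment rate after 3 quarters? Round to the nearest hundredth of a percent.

Unemployment rate after three quarters ≈ 10.51%.

With a fixed labor force, u_{t+1} = u_t + s·(1−u_t) − f·u_t = u_t·(1−s−f) + s.
Here 1−s−f = 0.792 and s = 0.019.
u_1 = 0.119100 × 0.792 + 0.019 = 0.113327.
u_2 = 0.113327 × 0.792 + 0.019 = 0.108755.
u_3 = 0.108755 × 0.792 + 0.019 = 0.105134.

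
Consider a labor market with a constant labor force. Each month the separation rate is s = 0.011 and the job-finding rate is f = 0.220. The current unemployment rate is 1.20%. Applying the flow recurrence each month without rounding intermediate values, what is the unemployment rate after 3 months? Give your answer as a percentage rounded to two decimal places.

With a fixed labor force, u_{t+1} = u_t + s·(1−u_t) − f·u_t = u_t·(1−s−f) + s.
Here 1−s−f = 0.769 and s = 0.011.
u_1 = 0.012000 × 0.769 + 0.011 = 0.020228.
u_2 = 0.020228 × 0.769 + 0.011 = 0.026555.
u_3 = 0.026555 × 0.769 + 0.011 = 0.031421.

Unemployment rate after three months ≈ 3.14%.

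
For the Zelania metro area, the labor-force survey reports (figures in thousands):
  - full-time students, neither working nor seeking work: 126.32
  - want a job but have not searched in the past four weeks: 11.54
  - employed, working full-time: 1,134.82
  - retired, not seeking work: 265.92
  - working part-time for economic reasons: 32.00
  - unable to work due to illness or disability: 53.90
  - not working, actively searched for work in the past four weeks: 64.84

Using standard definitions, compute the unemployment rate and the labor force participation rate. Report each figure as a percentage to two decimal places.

Employed = 1,134.82 + 32.00 = 1,166.82 thousand (anyone who worked, including part-time for economic reasons, counts as employed).
Unemployed = 64.84 thousand.
Labor force = 1,166.82 + 64.84 = 1,231.66 thousand.
Not in labor force = 126.32 + 11.54 + 265.92 + 53.90 = 457.68 thousand (those not working and not actively searching are outside the labor force — including those who want a job but have given up searching).
Civilian working-age population = 1,231.66 + 457.68 = 1,689.34 thousand.
Unemployment rate = 64.84 / 1,231.66 = 5.26%.
Labor force participation rate = 1,231.66 / 1,689.34 = 72.91%.

Unemployment rate ≈ 5.26%; labor force participation rate ≈ 72.91%.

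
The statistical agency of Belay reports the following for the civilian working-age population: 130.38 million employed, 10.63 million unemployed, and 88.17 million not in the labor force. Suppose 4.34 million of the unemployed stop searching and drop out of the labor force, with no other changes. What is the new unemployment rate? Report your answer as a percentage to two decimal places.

New unemployment rate ≈ 4.60%.

Initially, labor force = 130.38 + 10.63 = 141.01 million, so u = 10.63/141.01 = 7.54%.
After the change, unemployed and labor force both fall by 4.34 → E = 130.38, U = 6.29, labor force = 136.67 million.
New unemployment rate = 6.29 / 136.67 = 4.60%.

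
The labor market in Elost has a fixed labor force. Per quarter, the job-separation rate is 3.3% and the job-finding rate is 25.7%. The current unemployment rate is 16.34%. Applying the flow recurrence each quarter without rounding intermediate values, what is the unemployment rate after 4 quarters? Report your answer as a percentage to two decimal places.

With a fixed labor force, u_{t+1} = u_t + s·(1−u_t) − f·u_t = u_t·(1−s−f) + s.
Here 1−s−f = 0.710 and s = 0.033.
u_1 = 0.163400 × 0.710 + 0.033 = 0.149014.
u_2 = 0.149014 × 0.710 + 0.033 = 0.138800.
u_3 = 0.138800 × 0.710 + 0.033 = 0.131548.
u_4 = 0.131548 × 0.710 + 0.033 = 0.126399.

Unemployment rate after four quarters ≈ 12.64%.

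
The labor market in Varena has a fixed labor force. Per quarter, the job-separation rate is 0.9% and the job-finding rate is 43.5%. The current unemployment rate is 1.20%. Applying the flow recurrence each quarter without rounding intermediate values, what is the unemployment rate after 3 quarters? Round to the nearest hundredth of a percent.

Unemployment rate after three quarters ≈ 1.88%.

With a fixed labor force, u_{t+1} = u_t + s·(1−u_t) − f·u_t = u_t·(1−s−f) + s.
Here 1−s−f = 0.556 and s = 0.009.
u_1 = 0.012000 × 0.556 + 0.009 = 0.015672.
u_2 = 0.015672 × 0.556 + 0.009 = 0.017714.
u_3 = 0.017714 × 0.556 + 0.009 = 0.018849.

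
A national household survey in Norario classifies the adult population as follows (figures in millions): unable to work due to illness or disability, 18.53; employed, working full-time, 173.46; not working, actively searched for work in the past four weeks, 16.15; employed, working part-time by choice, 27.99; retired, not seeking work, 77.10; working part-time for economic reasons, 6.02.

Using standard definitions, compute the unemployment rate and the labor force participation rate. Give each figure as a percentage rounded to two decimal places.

Employed = 173.46 + 27.99 + 6.02 = 207.47 million (anyone who worked, including part-time for economic reasons, counts as employed).
Unemployed = 16.15 million.
Labor force = 207.47 + 16.15 = 223.62 million.
Not in labor force = 18.53 + 77.10 = 95.63 million (those not working and not actively searching are outside the labor force).
Civilian working-age population = 223.62 + 95.63 = 319.25 million.
Unemployment rate = 16.15 / 223.62 = 7.22%.
Labor force participation rate = 223.62 / 319.25 = 70.05%.

Unemployment rate ≈ 7.22%; labor force participation rate ≈ 70.05%.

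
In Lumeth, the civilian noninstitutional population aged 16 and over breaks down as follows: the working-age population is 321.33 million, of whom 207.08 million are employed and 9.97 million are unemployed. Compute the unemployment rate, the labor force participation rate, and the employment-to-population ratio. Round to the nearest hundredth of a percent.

Labor force = employed + unemployed = 207.08 + 9.97 = 217.05 million.
Unemployment rate = 9.97 / 217.05 = 4.59%.
Labor force participation rate = 217.05 / 321.33 = 67.55%.
Employment-population ratio = 207.08 / 321.33 = 64.44%.

Unemployment rate ≈ 4.59%; labor force participation rate ≈ 67.55%; employment-population ratio ≈ 64.44%.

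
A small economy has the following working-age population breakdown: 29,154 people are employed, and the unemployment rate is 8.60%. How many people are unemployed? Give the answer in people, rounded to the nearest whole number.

About 2,743 are unemployed.

Let U be the number unemployed. The labor force is E + U, and U/(E+U) = 0.0860.
So U = 0.0860 × 29,154 / (1 − 0.0860) = 2507.24 / 0.9140 ≈ 2,743.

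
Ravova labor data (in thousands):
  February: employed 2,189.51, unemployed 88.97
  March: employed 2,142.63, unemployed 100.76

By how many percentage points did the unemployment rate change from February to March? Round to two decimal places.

The unemployment rate changed by +0.59 percentage points.

February: labor force = 2,189.51 + 88.97 = 2,278.48; u = 88.97/2,278.48 = 3.90%.
March: labor force = 2,142.63 + 100.76 = 2,243.39; u = 100.76/2,243.39 = 4.49%.
Change = 4.49% − 3.90% = +0.59 pp.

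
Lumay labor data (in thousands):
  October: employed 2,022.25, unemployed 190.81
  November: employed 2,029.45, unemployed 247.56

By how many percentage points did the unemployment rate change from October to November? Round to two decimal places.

The unemployment rate changed by +2.25 percentage points.

October: labor force = 2,022.25 + 190.81 = 2,213.06; u = 190.81/2,213.06 = 8.62%.
November: labor force = 2,029.45 + 247.56 = 2,277.01; u = 247.56/2,277.01 = 10.87%.
Change = 10.87% − 8.62% = +2.25 pp.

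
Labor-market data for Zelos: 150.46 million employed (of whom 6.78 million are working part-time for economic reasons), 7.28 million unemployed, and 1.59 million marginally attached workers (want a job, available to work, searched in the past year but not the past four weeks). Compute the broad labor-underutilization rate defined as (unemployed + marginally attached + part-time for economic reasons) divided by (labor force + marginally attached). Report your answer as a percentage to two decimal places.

Broad underutilization rate ≈ 9.82%.

Labor force = 150.46 + 7.28 = 157.74 million.
Numerator = 7.28 + 1.59 + 6.78 = 15.65 million.
Denominator = 157.74 + 1.59 = 159.33 million.
Broad rate = 15.65 / 159.33 = 9.82%.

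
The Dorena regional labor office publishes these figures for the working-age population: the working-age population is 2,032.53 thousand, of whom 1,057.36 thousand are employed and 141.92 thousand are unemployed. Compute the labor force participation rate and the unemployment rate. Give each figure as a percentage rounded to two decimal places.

Labor force participation rate ≈ 59.00%; unemployment rate ≈ 11.83%.

Labor force = employed + unemployed = 1,057.36 + 141.92 = 1,199.28 thousand.
Unemployment rate = 141.92 / 1,199.28 = 11.83%.
Labor force participation rate = 1,199.28 / 2,032.53 = 59.00%.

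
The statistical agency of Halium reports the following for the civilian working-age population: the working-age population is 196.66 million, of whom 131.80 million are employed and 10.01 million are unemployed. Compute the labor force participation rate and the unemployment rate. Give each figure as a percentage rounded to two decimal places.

Labor force = employed + unemployed = 131.80 + 10.01 = 141.81 million.
Unemployment rate = 10.01 / 141.81 = 7.06%.
Labor force participation rate = 141.81 / 196.66 = 72.11%.

Labor force participation rate ≈ 72.11%; unemployment rate ≈ 7.06%.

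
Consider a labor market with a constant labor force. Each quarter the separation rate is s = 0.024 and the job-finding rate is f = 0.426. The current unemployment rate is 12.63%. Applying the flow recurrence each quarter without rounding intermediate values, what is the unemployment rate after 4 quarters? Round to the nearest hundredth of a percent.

Unemployment rate after four quarters ≈ 6.00%.

With a fixed labor force, u_{t+1} = u_t + s·(1−u_t) − f·u_t = u_t·(1−s−f) + s.
Here 1−s−f = 0.550 and s = 0.024.
u_1 = 0.126300 × 0.550 + 0.024 = 0.093465.
u_2 = 0.093465 × 0.550 + 0.024 = 0.075406.
u_3 = 0.075406 × 0.550 + 0.024 = 0.065473.
u_4 = 0.065473 × 0.550 + 0.024 = 0.060010.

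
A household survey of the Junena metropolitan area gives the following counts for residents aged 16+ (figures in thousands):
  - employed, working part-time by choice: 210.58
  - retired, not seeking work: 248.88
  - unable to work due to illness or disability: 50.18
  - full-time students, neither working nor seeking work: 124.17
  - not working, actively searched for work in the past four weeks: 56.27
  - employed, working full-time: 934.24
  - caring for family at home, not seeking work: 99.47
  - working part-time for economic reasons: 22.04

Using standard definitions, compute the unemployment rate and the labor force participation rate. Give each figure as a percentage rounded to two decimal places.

Unemployment rate ≈ 4.60%; labor force participation rate ≈ 70.06%.

Employed = 210.58 + 934.24 + 22.04 = 1,166.86 thousand (anyone who worked, including part-time for economic reasons, counts as employed).
Unemployed = 56.27 thousand.
Labor force = 1,166.86 + 56.27 = 1,223.13 thousand.
Not in labor force = 248.88 + 50.18 + 124.17 + 99.47 = 522.70 thousand (those not working and not actively searching are outside the labor force).
Civilian working-age population = 1,223.13 + 522.70 = 1,745.83 thousand.
Unemployment rate = 56.27 / 1,223.13 = 4.60%.
Labor force participation rate = 1,223.13 / 1,745.83 = 70.06%.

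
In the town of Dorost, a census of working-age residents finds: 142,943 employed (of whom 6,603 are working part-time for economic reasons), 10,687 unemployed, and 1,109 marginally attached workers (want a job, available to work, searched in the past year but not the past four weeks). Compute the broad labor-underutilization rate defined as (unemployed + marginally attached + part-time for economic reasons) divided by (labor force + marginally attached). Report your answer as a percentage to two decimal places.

Broad underutilization rate ≈ 11.89%.

Labor force = 142,943 + 10,687 = 153,630.
Numerator = 10,687 + 1,109 + 6,603 = 18,399.
Denominator = 153,630 + 1,109 = 154,739.
Broad rate = 18,399 / 154,739 = 11.89%.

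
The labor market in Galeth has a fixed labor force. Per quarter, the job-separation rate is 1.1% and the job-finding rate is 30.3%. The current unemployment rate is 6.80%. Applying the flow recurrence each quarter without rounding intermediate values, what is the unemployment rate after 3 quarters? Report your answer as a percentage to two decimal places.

With a fixed labor force, u_{t+1} = u_t + s·(1−u_t) − f·u_t = u_t·(1−s−f) + s.
Here 1−s−f = 0.686 and s = 0.011.
u_1 = 0.068000 × 0.686 + 0.011 = 0.057648.
u_2 = 0.057648 × 0.686 + 0.011 = 0.050547.
u_3 = 0.050547 × 0.686 + 0.011 = 0.045675.

Unemployment rate after three quarters ≈ 4.57%.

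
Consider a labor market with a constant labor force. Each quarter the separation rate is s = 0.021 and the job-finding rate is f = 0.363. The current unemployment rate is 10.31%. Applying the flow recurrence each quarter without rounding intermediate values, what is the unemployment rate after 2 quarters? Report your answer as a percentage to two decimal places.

With a fixed labor force, u_{t+1} = u_t + s·(1−u_t) − f·u_t = u_t·(1−s−f) + s.
Here 1−s−f = 0.616 and s = 0.021.
u_1 = 0.103100 × 0.616 + 0.021 = 0.084510.
u_2 = 0.084510 × 0.616 + 0.021 = 0.073058.

Unemployment rate after two quarters ≈ 7.31%.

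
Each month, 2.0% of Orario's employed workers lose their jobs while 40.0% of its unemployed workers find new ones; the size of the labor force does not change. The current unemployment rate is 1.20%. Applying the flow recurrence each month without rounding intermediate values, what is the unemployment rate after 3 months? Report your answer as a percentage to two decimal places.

With a fixed labor force, u_{t+1} = u_t + s·(1−u_t) − f·u_t = u_t·(1−s−f) + s.
Here 1−s−f = 0.580 and s = 0.020.
u_1 = 0.012000 × 0.580 + 0.020 = 0.026960.
u_2 = 0.026960 × 0.580 + 0.020 = 0.035637.
u_3 = 0.035637 × 0.580 + 0.020 = 0.040669.

Unemployment rate after three months ≈ 4.07%.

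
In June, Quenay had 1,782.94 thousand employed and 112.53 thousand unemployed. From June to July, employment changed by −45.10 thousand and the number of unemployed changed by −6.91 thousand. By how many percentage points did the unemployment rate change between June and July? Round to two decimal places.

June: labor force = 1,782.94 + 112.53 = 1,895.47; u = 112.53/1,895.47 = 5.94%.
July: labor force = 1,737.84 + 105.62 = 1,843.46; u = 105.62/1,843.46 = 5.73%.
Change = 5.73% − 5.94% = −0.21 pp.

The unemployment rate changed by −0.21 percentage points.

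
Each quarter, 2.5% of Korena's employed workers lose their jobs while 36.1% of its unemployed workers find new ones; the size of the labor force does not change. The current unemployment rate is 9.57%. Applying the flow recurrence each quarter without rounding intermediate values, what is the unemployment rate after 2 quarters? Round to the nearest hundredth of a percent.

With a fixed labor force, u_{t+1} = u_t + s·(1−u_t) − f·u_t = u_t·(1−s−f) + s.
Here 1−s−f = 0.614 and s = 0.025.
u_1 = 0.095700 × 0.614 + 0.025 = 0.083760.
u_2 = 0.083760 × 0.614 + 0.025 = 0.076429.

Unemployment rate after two quarters ≈ 7.64%.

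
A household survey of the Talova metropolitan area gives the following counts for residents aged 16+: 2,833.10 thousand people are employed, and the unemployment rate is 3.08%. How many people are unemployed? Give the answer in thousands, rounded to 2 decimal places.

About 90.03 thousand are unemployed.

Let U be the number unemployed. The labor force is E + U, and U/(E+U) = 0.0308.
So U = 0.0308 × 2,833.10 / (1 − 0.0308) = 87.2595 / 0.9692 ≈ 90.03 thousand.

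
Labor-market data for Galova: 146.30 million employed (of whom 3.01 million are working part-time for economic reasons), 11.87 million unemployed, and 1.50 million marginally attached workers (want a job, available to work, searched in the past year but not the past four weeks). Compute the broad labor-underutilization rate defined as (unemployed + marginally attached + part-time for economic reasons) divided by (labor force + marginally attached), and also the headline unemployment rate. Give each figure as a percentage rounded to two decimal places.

Broad underutilization rate ≈ 10.26%; headline unemployment rate ≈ 7.50%.

Labor force = 146.30 + 11.87 = 158.17 million.
Numerator = 11.87 + 1.50 + 3.01 = 16.38 million.
Denominator = 158.17 + 1.50 = 159.67 million.
Broad rate = 16.38 / 159.67 = 10.26%.
Headline unemployment rate = 11.87 / 158.17 = 7.50%.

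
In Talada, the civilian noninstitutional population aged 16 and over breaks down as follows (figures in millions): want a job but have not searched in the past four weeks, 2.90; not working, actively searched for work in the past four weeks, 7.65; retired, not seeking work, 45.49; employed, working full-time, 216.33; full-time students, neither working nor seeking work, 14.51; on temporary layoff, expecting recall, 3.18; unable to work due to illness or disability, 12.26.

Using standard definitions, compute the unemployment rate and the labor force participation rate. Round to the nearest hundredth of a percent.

Employed = 216.33 million.
Unemployed = 7.65 + 3.18 = 10.83 million (jobless and actively searching, or on temporary layoff).
Labor force = 216.33 + 10.83 = 227.16 million.
Not in labor force = 2.90 + 45.49 + 14.51 + 12.26 = 75.16 million (those not working and not actively searching are outside the labor force — including those who want a job but have given up searching).
Civilian working-age population = 227.16 + 75.16 = 302.32 million.
Unemployment rate = 10.83 / 227.16 = 4.77%.
Labor force participation rate = 227.16 / 302.32 = 75.14%.

Unemployment rate ≈ 4.77%; labor force participation rate ≈ 75.14%.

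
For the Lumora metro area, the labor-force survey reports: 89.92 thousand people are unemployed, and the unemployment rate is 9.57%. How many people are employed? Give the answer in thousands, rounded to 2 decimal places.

About 849.68 thousand are employed.

Labor force = U / u = 89.92 / 0.0957 ≈ 939.60 thousand.
Employed = labor force − unemployed = 939.60 − 89.92 = 849.68 thousand.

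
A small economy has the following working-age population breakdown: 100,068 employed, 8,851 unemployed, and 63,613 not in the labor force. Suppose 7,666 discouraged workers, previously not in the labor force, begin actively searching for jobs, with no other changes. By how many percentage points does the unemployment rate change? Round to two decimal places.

Initially, labor force = 100,068 + 8,851 = 108,919, so u = 8,851/108,919 = 8.13%.
After the change, unemployed and labor force both rise by 7,666 → E = 100,068, U = 16,517, labor force = 116,585.
New unemployment rate = 16,517 / 116,585 = 14.17%.
Change = 14.17% − 8.13% = +6.04 percentage points.

The unemployment rate changes by +6.04 percentage points.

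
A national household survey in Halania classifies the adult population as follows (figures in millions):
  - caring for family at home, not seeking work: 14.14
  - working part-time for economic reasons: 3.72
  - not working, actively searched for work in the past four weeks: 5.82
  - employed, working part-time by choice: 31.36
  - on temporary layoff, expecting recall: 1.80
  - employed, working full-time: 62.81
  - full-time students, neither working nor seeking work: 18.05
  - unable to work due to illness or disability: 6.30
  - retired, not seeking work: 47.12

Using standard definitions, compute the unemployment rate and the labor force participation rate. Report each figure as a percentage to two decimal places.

Unemployment rate ≈ 7.22%; labor force participation rate ≈ 55.21%.

Employed = 3.72 + 31.36 + 62.81 = 97.89 million (anyone who worked, including part-time for economic reasons, counts as employed).
Unemployed = 5.82 + 1.80 = 7.62 million (jobless and actively searching, or on temporary layoff).
Labor force = 97.89 + 7.62 = 105.51 million.
Not in labor force = 14.14 + 18.05 + 6.30 + 47.12 = 85.61 million (those not working and not actively searching are outside the labor force).
Civilian working-age population = 105.51 + 85.61 = 191.12 million.
Unemployment rate = 7.62 / 105.51 = 7.22%.
Labor force participation rate = 105.51 / 191.12 = 55.21%.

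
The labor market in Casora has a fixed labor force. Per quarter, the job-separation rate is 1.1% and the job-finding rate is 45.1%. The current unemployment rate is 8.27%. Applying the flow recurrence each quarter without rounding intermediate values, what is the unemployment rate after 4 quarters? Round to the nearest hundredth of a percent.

Unemployment rate after four quarters ≈ 2.87%.

With a fixed labor force, u_{t+1} = u_t + s·(1−u_t) − f·u_t = u_t·(1−s−f) + s.
Here 1−s−f = 0.538 and s = 0.011.
u_1 = 0.082700 × 0.538 + 0.011 = 0.055493.
u_2 = 0.055493 × 0.538 + 0.011 = 0.040855.
u_3 = 0.040855 × 0.538 + 0.011 = 0.032980.
u_4 = 0.032980 × 0.538 + 0.011 = 0.028743.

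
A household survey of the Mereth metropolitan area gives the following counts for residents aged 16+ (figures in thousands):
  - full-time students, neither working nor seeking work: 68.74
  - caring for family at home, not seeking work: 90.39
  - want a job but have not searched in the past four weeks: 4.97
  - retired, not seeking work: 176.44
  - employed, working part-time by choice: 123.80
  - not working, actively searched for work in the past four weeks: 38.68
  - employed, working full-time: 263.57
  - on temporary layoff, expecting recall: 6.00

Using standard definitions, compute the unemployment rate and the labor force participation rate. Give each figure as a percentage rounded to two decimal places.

Unemployment rate ≈ 10.34%; labor force participation rate ≈ 55.92%.

Employed = 123.80 + 263.57 = 387.37 thousand.
Unemployed = 38.68 + 6.00 = 44.68 thousand (jobless and actively searching, or on temporary layoff).
Labor force = 387.37 + 44.68 = 432.05 thousand.
Not in labor force = 68.74 + 90.39 + 4.97 + 176.44 = 340.54 thousand (those not working and not actively searching are outside the labor force — including those who want a job but have given up searching).
Civilian working-age population = 432.05 + 340.54 = 772.59 thousand.
Unemployment rate = 44.68 / 432.05 = 10.34%.
Labor force participation rate = 432.05 / 772.59 = 55.92%.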